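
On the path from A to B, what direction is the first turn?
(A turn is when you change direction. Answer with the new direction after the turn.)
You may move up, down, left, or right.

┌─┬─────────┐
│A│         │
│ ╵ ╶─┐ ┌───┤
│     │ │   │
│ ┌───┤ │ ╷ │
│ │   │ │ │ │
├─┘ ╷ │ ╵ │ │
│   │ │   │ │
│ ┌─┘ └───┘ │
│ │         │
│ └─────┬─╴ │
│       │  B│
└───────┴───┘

Directions: down, right, up, right, right, down, down, down, right, up, up, right, down, down, down, down
First turn direction: right

Solution:

┌─┬─────────┐
│A│↱ → ↓    │
│ ╵ ╶─┐ ┌───┤
│↳ ↑  │↓│↱ ↓│
│ ┌───┤ │ ╷ │
│ │   │↓│↑│↓│
├─┘ ╷ │ ╵ │ │
│   │ │↳ ↑│↓│
│ ┌─┘ └───┘ │
│ │        ↓│
│ └─────┬─╴ │
│       │  B│
└───────┴───┘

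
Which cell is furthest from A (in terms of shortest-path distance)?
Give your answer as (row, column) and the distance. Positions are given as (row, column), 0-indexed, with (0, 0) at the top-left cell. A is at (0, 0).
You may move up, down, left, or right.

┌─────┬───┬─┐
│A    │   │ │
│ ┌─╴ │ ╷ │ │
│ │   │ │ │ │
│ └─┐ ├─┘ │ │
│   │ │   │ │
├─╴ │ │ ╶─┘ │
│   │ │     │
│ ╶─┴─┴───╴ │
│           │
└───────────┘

Computing BFS distances from A to all cells:
Furthest cell: (1, 3)
Distance: 20 steps

Path from A to the furthest cell:

┌─────┬───┬─┐
│A    │↓ ↰│ │
│ ┌─╴ │ ╷ │ │
│↓│   │B│↑│ │
│ └─┐ ├─┘ │ │
│↳ ↓│ │↱ ↑│ │
├─╴ │ │ ╶─┘ │
│↓ ↲│ │↑ ← ↰│
│ ╶─┴─┴───╴ │
│↳ → → → → ↑│
└───────────┘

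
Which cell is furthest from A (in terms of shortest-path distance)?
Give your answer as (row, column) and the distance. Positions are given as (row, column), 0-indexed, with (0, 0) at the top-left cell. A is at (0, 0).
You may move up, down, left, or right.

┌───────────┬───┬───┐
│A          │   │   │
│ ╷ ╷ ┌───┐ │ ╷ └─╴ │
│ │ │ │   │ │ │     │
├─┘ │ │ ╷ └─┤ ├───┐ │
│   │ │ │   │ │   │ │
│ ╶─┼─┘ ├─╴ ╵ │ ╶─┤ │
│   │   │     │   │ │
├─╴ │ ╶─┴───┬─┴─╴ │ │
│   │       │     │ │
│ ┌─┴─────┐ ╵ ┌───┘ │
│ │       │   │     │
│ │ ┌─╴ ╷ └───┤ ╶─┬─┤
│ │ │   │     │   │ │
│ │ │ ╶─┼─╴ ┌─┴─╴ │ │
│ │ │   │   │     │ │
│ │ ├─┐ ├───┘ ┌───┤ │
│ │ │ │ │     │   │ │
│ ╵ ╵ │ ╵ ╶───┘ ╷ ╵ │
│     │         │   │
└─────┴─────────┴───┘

Computing BFS distances from A to all cells:
Furthest cell: (2, 8)
Distance: 70 steps

Path from A to the furthest cell:

┌───────────┬───┬───┐
│A ↓        │↓ ↰│   │
│ ╷ ╷ ┌───┐ │ ╷ └─╴ │
│ │↓│ │↓ ↰│ │↓│↑ ← ↰│
├─┘ │ │ ╷ └─┤ ├───┐ │
│↓ ↲│ │↓│↑ ↰│↓│↱ B│↑│
│ ╶─┼─┘ ├─╴ ╵ │ ╶─┤ │
│↳ ↓│↓ ↲│  ↑ ↲│↑ ↰│↑│
├─╴ │ ╶─┴───┬─┴─╴ │ │
│↓ ↲│↳ → → ↓│↱ → ↑│↑│
│ ┌─┴─────┐ ╵ ┌───┘ │
│↓│↱ → ↓  │↳ ↑│↱ → ↑│
│ │ ┌─╴ ╷ └───┤ ╶─┬─┤
│↓│↑│↓ ↲│     │↑ ↰│ │
│ │ │ ╶─┼─╴ ┌─┴─╴ │ │
│↓│↑│↳ ↓│   │↱ → ↑│ │
│ │ ├─┐ ├───┘ ┌───┤ │
│↓│↑│ │↓│↱ → ↑│   │ │
│ ╵ ╵ │ ╵ ╶───┘ ╷ ╵ │
│↳ ↑  │↳ ↑      │   │
└─────┴─────────┴───┘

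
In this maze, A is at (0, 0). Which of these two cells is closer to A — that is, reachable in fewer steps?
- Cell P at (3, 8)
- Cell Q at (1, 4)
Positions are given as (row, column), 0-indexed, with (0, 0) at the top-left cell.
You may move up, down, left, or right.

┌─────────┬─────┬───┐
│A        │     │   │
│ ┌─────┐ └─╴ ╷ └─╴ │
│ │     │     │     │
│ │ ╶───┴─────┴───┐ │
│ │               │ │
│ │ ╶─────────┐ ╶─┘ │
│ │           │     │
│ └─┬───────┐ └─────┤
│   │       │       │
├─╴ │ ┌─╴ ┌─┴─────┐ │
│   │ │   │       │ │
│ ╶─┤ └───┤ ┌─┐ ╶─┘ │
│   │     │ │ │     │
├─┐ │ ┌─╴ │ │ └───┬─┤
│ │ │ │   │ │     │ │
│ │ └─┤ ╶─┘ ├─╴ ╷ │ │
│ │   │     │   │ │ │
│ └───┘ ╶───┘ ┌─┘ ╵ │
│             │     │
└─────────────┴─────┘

Shortest path A → P at (3, 8): 15 steps
Shortest path A → Q at (1, 4): 5 steps

Q is closer (5 steps vs 15 steps).

Path to P:

┌─────────┬─────┬───┐
│A → → → ↓│  ↱ ↓│   │
│ ┌─────┐ └─╴ ╷ └─╴ │
│ │     │↳ → ↑│↳ → ↓│
│ │ ╶───┴─────┴───┐ │
│ │               │↓│
│ │ ╶─────────┐ ╶─┘ │
│ │           │  P ↲│
│ └─┬───────┐ └─────┤
│   │       │       │
├─╴ │ ┌─╴ ┌─┴─────┐ │
│   │ │   │       │ │
│ ╶─┤ └───┤ ┌─┐ ╶─┘ │
│   │     │ │ │     │
├─┐ │ ┌─╴ │ │ └───┬─┤
│ │ │ │   │ │     │ │
│ │ └─┤ ╶─┘ ├─╴ ╷ │ │
│ │   │     │   │ │ │
│ └───┘ ╶───┘ ┌─┘ ╵ │
│             │     │
└─────────────┴─────┘

Path to Q:

┌─────────┬─────┬───┐
│A → → → ↓│     │   │
│ ┌─────┐ └─╴ ╷ └─╴ │
│ │     │Q    │     │
│ │ ╶───┴─────┴───┐ │
│ │               │ │
│ │ ╶─────────┐ ╶─┘ │
│ │           │     │
│ └─┬───────┐ └─────┤
│   │       │       │
├─╴ │ ┌─╴ ┌─┴─────┐ │
│   │ │   │       │ │
│ ╶─┤ └───┤ ┌─┐ ╶─┘ │
│   │     │ │ │     │
├─┐ │ ┌─╴ │ │ └───┬─┤
│ │ │ │   │ │     │ │
│ │ └─┤ ╶─┘ ├─╴ ╷ │ │
│ │   │     │   │ │ │
│ └───┘ ╶───┘ ┌─┘ ╵ │
│             │     │
└─────────────┴─────┘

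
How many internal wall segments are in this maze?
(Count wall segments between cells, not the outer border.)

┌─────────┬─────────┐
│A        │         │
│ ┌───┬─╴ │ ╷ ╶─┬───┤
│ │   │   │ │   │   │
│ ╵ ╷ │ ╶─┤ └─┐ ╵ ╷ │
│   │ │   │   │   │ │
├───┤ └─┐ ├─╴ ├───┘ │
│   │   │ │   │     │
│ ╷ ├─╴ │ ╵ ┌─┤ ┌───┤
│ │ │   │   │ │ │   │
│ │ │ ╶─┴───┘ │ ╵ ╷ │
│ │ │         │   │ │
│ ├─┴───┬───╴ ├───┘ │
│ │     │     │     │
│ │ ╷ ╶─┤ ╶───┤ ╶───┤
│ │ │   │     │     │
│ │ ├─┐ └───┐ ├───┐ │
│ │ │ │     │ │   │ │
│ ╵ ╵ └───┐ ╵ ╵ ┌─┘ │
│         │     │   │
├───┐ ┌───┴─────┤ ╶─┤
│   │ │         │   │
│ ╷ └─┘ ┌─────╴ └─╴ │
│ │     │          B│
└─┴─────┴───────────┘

Counting internal wall segments:
Total internal walls: 99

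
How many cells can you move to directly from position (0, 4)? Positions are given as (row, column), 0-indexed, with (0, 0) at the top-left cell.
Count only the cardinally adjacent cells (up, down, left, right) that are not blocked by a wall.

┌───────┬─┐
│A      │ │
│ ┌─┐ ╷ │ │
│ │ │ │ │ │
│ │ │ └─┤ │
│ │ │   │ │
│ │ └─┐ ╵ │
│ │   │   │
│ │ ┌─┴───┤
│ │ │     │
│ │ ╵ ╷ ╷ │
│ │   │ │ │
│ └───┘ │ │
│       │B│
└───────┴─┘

Checking passable neighbors of (0, 4):
Neighbors: (1, 4)
Count: 1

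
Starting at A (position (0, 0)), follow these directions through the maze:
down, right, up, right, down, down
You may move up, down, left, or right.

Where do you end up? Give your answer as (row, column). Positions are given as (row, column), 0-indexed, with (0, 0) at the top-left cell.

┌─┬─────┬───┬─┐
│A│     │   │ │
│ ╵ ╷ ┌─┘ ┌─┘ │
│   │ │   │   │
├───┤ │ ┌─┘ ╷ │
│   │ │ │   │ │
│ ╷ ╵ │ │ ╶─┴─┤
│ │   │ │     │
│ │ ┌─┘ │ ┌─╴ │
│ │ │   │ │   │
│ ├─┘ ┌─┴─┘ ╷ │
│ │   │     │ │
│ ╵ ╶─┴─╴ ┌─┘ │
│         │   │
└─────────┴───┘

Following directions step by step:
Start: (0, 0)
  down: (0, 0) → (1, 0)
  right: (1, 0) → (1, 1)
  up: (1, 1) → (0, 1)
  right: (0, 1) → (0, 2)
  down: (0, 2) → (1, 2)
  down: (1, 2) → (2, 2)
Final position: (2, 2)

Path taken:

┌─┬─────┬───┬─┐
│A│↱ ↓  │   │ │
│ ╵ ╷ ┌─┘ ┌─┘ │
│↳ ↑│↓│   │   │
├───┤ │ ┌─┘ ╷ │
│   │B│ │   │ │
│ ╷ ╵ │ │ ╶─┴─┤
│ │   │ │     │
│ │ ┌─┘ │ ┌─╴ │
│ │ │   │ │   │
│ ├─┘ ┌─┴─┘ ╷ │
│ │   │     │ │
│ ╵ ╶─┴─╴ ┌─┘ │
│         │   │
└─────────┴───┘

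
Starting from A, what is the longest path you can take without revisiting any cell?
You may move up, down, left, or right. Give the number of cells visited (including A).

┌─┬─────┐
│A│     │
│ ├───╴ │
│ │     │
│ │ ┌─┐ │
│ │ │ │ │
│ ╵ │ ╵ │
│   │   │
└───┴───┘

Finding longest simple path using DFS:
Start: (0, 0)
Longest path visits 13 cells
Path: A → down → down → down → right → up → up → right → right → down → down → left → up

Solution:

┌─┬─────┐
│A│     │
│ ├───╴ │
│↓│↱ → ↓│
│ │ ┌─┐ │
│↓│↑│B│↓│
│ ╵ │ ╵ │
│↳ ↑│↑ ↲│
└───┴───┘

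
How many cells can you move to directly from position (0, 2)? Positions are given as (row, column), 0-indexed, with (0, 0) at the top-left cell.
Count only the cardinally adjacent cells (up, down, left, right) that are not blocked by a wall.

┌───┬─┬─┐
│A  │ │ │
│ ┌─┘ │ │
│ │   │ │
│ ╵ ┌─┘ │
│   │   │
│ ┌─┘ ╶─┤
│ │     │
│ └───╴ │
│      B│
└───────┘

Checking passable neighbors of (0, 2):
Neighbors: (1, 2)
Count: 1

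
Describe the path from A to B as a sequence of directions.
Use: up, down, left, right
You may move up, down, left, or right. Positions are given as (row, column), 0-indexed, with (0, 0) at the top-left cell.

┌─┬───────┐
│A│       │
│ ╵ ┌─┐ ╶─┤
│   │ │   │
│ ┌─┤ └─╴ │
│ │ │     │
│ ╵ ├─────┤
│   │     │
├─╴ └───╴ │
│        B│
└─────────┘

Finding the path and converting it to directions:
Path through cells: (0,0) → (1,0) → (2,0) → (3,0) → (3,1) → (4,1) → (4,2) → (4,3) → (4,4)
Directions: down, down, down, right, down, right, right, right

Solution:

┌─┬───────┐
│A│       │
│ ╵ ┌─┐ ╶─┤
│↓  │ │   │
│ ┌─┤ └─╴ │
│↓│ │     │
│ ╵ ├─────┤
│↳ ↓│     │
├─╴ └───╴ │
│  ↳ → → B│
└─────────┘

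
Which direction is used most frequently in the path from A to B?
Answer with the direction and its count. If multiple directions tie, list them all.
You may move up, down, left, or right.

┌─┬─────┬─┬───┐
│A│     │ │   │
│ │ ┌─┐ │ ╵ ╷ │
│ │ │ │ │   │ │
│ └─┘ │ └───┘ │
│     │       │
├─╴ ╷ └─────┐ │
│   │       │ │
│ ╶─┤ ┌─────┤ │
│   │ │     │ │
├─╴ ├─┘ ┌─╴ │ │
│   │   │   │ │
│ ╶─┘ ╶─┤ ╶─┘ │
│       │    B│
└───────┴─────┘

Directions: down, down, right, down, left, down, right, down, left, down, right, right, up, right, up, right, right, down, left, down, right, right
Counts: {'down': 8, 'right': 9, 'left': 3, 'up': 2}
Most common: right (9 times)

Solution:

┌─┬─────┬─┬───┐
│A│     │ │   │
│ │ ┌─┐ │ ╵ ╷ │
│↓│ │ │ │   │ │
│ └─┘ │ └───┘ │
│↳ ↓  │       │
├─╴ ╷ └─────┐ │
│↓ ↲│       │ │
│ ╶─┤ ┌─────┤ │
│↳ ↓│ │↱ → ↓│ │
├─╴ ├─┘ ┌─╴ │ │
│↓ ↲│↱ ↑│↓ ↲│ │
│ ╶─┘ ╶─┤ ╶─┘ │
│↳ → ↑  │↳ → B│
└───────┴─────┘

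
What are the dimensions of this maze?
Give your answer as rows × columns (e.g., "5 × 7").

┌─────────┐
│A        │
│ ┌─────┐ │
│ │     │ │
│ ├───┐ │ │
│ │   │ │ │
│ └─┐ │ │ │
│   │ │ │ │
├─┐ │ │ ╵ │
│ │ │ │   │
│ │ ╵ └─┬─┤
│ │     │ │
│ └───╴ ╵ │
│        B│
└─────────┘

Counting the maze dimensions:
Rows (vertical): 7
Columns (horizontal): 5
Dimensions: 7 × 5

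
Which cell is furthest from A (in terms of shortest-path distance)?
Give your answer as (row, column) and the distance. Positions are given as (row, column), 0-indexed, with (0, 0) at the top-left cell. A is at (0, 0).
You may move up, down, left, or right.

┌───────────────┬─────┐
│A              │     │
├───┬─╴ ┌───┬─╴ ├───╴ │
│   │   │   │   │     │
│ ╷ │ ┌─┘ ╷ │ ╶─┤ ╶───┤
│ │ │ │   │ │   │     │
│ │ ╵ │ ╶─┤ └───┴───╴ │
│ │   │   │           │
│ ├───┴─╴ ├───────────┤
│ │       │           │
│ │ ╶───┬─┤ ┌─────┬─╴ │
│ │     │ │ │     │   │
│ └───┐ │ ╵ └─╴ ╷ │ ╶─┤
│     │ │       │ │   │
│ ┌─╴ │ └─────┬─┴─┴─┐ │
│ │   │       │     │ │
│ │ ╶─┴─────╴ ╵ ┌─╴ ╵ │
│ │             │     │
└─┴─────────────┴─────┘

Computing BFS distances from A to all cells:
Furthest cell: (0, 8)
Distance: 60 steps

Path from A to the furthest cell:

┌───────────────┬─────┐
│A → → ↓        │B ← ↰│
├───┬─╴ ┌───┬─╴ ├───╴ │
│↓ ↰│↓ ↲│↱ ↓│   │↱ → ↑│
│ ╷ │ ┌─┘ ╷ │ ╶─┤ ╶───┤
│↓│↑│↓│↱ ↑│↓│   │↑ ← ↰│
│ │ ╵ │ ╶─┤ └───┴───╴ │
│↓│↑ ↲│↑ ↰│↳ → → → → ↑│
│ ├───┴─╴ ├───────────┤
│↓│↱ → → ↑│           │
│ │ ╶───┬─┤ ┌─────┬─╴ │
│↓│↑ ← ↰│ │ │     │   │
│ └───┐ │ ╵ └─╴ ╷ │ ╶─┤
│↳ → ↓│↑│       │ │   │
│ ┌─╴ │ └─────┬─┴─┴─┐ │
│ │↓ ↲│↑ ← ← ↰│     │ │
│ │ ╶─┴─────╴ ╵ ┌─╴ ╵ │
│ │↳ → → → → ↑  │     │
└─┴─────────────┴─────┘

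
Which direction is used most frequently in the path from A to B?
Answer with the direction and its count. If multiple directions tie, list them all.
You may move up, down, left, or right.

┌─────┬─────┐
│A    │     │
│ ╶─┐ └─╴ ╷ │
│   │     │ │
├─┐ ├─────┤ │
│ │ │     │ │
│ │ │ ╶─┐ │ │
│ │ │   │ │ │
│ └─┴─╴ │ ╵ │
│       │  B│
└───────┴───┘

Directions: right, right, down, right, right, up, right, down, down, down, down
Counts: {'right': 5, 'down': 5, 'up': 1}
Most common: down and right (tied at 5 times each)

Solution:

┌─────┬─────┐
│A → ↓│  ↱ ↓│
│ ╶─┐ └─╴ ╷ │
│   │↳ → ↑│↓│
├─┐ ├─────┤ │
│ │ │     │↓│
│ │ │ ╶─┐ │ │
│ │ │   │ │↓│
│ └─┴─╴ │ ╵ │
│       │  B│
└───────┴───┘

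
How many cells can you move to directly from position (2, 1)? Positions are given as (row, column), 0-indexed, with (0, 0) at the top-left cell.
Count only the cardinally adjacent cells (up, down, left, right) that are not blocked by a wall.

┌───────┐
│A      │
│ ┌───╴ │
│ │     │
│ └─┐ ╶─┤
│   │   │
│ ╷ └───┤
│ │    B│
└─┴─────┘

Checking passable neighbors of (2, 1):
Neighbors: (3, 1), (2, 0)
Count: 2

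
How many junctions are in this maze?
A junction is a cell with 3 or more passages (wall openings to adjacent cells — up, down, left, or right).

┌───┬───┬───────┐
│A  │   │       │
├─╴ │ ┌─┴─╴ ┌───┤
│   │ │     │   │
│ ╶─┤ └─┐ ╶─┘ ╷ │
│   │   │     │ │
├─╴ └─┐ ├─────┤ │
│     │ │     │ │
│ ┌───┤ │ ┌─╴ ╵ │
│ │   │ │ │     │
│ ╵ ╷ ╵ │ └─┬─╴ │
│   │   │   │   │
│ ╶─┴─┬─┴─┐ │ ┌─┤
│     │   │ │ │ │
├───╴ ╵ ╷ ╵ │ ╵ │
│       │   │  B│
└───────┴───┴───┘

Checking each cell for number of passages:

Junctions found (3+ passages):
  (0, 5): 3 passages
  (1, 4): 3 passages
  (3, 1): 3 passages
  (4, 6): 3 passages
  (4, 7): 3 passages
  (5, 0): 3 passages
  (7, 2): 3 passages
Total junctions: 7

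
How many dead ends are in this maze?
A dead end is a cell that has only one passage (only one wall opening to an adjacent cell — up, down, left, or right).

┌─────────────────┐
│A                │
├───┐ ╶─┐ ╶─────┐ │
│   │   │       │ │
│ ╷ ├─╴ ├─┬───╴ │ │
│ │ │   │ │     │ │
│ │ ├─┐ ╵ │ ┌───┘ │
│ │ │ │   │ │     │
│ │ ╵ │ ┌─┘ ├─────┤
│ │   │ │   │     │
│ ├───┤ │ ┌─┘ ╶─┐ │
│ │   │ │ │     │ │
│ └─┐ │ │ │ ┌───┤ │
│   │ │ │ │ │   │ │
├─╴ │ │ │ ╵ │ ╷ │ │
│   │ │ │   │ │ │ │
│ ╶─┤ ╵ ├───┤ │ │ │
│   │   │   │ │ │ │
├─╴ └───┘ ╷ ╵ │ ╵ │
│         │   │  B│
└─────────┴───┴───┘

Checking each cell for number of passages:

Dead ends found at positions:
  (0, 0)
  (2, 2)
  (2, 4)
  (3, 2)
  (3, 6)
  (5, 1)
  (5, 7)
  (9, 0)
Total dead ends: 8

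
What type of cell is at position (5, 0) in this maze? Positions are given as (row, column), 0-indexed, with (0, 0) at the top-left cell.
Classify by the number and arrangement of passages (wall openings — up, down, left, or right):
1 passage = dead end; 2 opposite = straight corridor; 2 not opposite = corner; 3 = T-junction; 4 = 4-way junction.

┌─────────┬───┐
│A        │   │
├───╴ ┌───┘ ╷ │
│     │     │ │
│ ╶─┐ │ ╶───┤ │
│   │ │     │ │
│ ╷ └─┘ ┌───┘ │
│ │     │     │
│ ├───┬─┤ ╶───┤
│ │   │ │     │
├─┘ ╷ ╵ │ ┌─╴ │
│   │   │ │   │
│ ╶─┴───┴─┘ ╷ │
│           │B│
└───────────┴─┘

Checking cell at (5, 0):
Number of passages: 2
Cell type: corner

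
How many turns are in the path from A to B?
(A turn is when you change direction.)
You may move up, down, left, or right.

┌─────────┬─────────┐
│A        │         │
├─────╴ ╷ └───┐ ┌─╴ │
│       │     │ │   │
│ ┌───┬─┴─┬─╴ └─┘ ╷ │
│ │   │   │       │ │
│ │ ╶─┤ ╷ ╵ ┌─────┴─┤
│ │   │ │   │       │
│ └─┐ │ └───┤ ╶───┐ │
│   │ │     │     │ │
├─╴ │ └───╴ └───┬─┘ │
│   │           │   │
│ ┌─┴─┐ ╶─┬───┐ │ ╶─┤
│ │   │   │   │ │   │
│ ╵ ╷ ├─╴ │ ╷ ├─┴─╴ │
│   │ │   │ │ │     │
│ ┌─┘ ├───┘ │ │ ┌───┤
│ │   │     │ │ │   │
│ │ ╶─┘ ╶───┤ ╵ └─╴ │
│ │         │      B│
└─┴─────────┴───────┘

Directions: right, right, right, down, left, left, left, down, down, down, right, down, left, down, down, right, up, right, down, down, left, down, right, right, up, right, right, up, up, right, down, down, down, right, right, right
Number of turns: 20

Solution:

┌─────────┬─────────┐
│A → → ↓  │         │
├─────╴ ╷ └───┐ ┌─╴ │
│↓ ← ← ↲│     │ │   │
│ ┌───┬─┴─┬─╴ └─┘ ╷ │
│↓│   │   │       │ │
│ │ ╶─┤ ╷ ╵ ┌─────┴─┤
│↓│   │ │   │       │
│ └─┐ │ └───┤ ╶───┐ │
│↳ ↓│ │     │     │ │
├─╴ │ └───╴ └───┬─┘ │
│↓ ↲│           │   │
│ ┌─┴─┐ ╶─┬───┐ │ ╶─┤
│↓│↱ ↓│   │↱ ↓│ │   │
│ ╵ ╷ ├─╴ │ ╷ ├─┴─╴ │
│↳ ↑│↓│   │↑│↓│     │
│ ┌─┘ ├───┘ │ │ ┌───┤
│ │↓ ↲│↱ → ↑│↓│ │   │
│ │ ╶─┘ ╶───┤ ╵ └─╴ │
│ │↳ → ↑    │↳ → → B│
└─┴─────────┴───────┘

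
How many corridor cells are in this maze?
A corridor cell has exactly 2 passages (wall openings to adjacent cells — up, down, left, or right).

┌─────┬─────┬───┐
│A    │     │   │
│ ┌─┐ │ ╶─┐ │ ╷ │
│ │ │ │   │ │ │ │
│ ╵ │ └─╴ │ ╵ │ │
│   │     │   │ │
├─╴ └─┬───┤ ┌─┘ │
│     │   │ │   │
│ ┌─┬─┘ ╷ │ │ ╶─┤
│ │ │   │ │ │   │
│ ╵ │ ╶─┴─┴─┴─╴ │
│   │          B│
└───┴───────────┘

Counting cells with exactly 2 passages:
Total corridor cells: 40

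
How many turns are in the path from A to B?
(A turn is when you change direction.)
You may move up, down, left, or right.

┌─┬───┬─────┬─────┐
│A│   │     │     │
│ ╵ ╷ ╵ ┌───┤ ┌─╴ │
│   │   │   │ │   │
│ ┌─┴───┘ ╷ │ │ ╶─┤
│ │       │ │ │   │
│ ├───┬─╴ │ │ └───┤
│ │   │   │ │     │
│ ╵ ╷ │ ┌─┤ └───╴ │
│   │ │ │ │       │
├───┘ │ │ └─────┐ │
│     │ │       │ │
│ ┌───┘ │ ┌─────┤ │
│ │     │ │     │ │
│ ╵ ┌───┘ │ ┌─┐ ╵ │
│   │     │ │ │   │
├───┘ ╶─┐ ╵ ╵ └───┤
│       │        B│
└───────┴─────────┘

Directions: down, down, down, down, right, up, right, down, down, left, left, down, down, right, up, right, right, up, up, up, right, up, up, right, down, down, down, right, right, right, down, down, down, left, up, left, left, down, down, right, right, right
Number of turns: 21

Solution:

┌─┬───┬─────┬─────┐
│A│   │     │     │
│ ╵ ╷ ╵ ┌───┤ ┌─╴ │
│↓  │   │↱ ↓│ │   │
│ ┌─┴───┘ ╷ │ │ ╶─┤
│↓│      ↑│↓│ │   │
│ ├───┬─╴ │ │ └───┤
│↓│↱ ↓│↱ ↑│↓│     │
│ ╵ ╷ │ ┌─┤ └───╴ │
│↳ ↑│↓│↑│ │↳ → → ↓│
├───┘ │ │ └─────┐ │
│↓ ← ↲│↑│       │↓│
│ ┌───┘ │ ┌─────┤ │
│↓│↱ → ↑│ │↓ ← ↰│↓│
│ ╵ ┌───┘ │ ┌─┐ ╵ │
│↳ ↑│     │↓│ │↑ ↲│
├───┘ ╶─┐ ╵ ╵ └───┤
│       │  ↳ → → B│
└───────┴─────────┘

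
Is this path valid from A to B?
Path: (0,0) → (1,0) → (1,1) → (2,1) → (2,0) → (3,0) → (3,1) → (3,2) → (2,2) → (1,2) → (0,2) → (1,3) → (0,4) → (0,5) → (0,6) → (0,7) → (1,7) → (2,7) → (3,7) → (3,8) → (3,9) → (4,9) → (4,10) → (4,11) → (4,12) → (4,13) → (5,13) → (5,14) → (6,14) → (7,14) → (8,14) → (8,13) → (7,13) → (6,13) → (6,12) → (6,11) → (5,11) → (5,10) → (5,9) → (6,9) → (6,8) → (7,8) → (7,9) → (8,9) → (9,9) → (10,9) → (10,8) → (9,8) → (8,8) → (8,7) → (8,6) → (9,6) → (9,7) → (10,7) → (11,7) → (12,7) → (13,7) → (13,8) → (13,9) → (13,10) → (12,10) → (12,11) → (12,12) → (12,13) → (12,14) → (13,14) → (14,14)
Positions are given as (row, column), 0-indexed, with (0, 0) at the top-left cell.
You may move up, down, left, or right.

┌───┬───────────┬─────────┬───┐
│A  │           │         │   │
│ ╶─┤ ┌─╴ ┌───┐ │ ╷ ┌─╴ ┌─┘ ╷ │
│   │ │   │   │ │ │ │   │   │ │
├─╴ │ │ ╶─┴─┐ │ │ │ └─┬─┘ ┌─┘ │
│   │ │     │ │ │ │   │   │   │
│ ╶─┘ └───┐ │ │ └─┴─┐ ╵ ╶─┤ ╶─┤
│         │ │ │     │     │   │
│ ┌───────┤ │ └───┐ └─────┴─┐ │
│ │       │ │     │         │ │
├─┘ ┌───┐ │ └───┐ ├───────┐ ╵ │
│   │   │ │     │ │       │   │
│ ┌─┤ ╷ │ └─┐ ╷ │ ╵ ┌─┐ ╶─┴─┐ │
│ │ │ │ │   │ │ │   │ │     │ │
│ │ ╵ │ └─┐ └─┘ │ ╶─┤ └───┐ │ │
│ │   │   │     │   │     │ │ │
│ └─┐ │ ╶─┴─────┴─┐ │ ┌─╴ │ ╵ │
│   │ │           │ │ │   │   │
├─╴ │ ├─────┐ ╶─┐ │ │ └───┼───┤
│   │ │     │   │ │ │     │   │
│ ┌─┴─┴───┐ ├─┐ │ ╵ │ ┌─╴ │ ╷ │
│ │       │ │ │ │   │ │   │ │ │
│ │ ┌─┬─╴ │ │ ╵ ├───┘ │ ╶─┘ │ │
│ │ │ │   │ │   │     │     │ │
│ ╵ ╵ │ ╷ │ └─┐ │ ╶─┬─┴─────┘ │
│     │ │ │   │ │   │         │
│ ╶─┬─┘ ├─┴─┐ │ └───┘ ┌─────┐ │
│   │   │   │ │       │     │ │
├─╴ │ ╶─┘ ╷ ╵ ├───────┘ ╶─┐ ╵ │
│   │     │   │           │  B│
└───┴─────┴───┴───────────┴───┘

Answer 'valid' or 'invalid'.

Checking path validity:
Result: Invalid move at step 11: cannot move from (0, 2) to (1, 3).

invalid

Correct solution:

┌───┬───────────┬─────────┬───┐
│A  │↱ → → → → ↓│         │   │
│ ╶─┤ ┌─╴ ┌───┐ │ ╷ ┌─╴ ┌─┘ ╷ │
│↳ ↓│↑│   │   │↓│ │ │   │   │ │
├─╴ │ │ ╶─┴─┐ │ │ │ └─┬─┘ ┌─┘ │
│↓ ↲│↑│     │ │↓│ │   │   │   │
│ ╶─┘ └───┐ │ │ └─┴─┐ ╵ ╶─┤ ╶─┤
│↳ → ↑    │ │ │↳ → ↓│     │   │
│ ┌───────┤ │ └───┐ └─────┴─┐ │
│ │       │ │     │↳ → → → ↓│ │
├─┘ ┌───┐ │ └───┐ ├───────┐ ╵ │
│   │   │ │     │ │↓ ← ↰  │↳ ↓│
│ ┌─┤ ╷ │ └─┐ ╷ │ ╵ ┌─┐ ╶─┴─┐ │
│ │ │ │ │   │ │ │↓ ↲│ │↑ ← ↰│↓│
│ │ ╵ │ └─┐ └─┘ │ ╶─┤ └───┐ │ │
│ │   │   │     │↳ ↓│     │↑│↓│
│ └─┐ │ ╶─┴─────┴─┐ │ ┌─╴ │ ╵ │
│   │ │      ↓ ← ↰│↓│ │   │↑ ↲│
├─╴ │ ├─────┐ ╶─┐ │ │ └───┼───┤
│   │ │     │↳ ↓│↑│↓│     │   │
│ ┌─┴─┴───┐ ├─┐ │ ╵ │ ┌─╴ │ ╷ │
│ │       │ │ │↓│↑ ↲│ │   │ │ │
│ │ ┌─┬─╴ │ │ ╵ ├───┘ │ ╶─┘ │ │
│ │ │ │   │ │  ↓│     │     │ │
│ ╵ ╵ │ ╷ │ └─┐ │ ╶─┬─┴─────┘ │
│     │ │ │   │↓│   │↱ → → → ↓│
│ ╶─┬─┘ ├─┴─┐ │ └───┘ ┌─────┐ │
│   │   │   │ │↳ → → ↑│     │↓│
├─╴ │ ╶─┘ ╷ ╵ ├───────┘ ╶─┐ ╵ │
│   │     │   │           │  B│
└───┴─────┴───┴───────────┴───┘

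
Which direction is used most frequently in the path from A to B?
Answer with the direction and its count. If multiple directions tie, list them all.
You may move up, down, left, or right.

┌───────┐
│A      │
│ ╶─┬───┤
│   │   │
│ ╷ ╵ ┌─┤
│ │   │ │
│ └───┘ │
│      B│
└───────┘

Directions: down, down, down, right, right, right
Counts: {'down': 3, 'right': 3}
Most common: down and right (tied at 3 times each)

Solution:

┌───────┐
│A      │
│ ╶─┬───┤
│↓  │   │
│ ╷ ╵ ┌─┤
│↓│   │ │
│ └───┘ │
│↳ → → B│
└───────┘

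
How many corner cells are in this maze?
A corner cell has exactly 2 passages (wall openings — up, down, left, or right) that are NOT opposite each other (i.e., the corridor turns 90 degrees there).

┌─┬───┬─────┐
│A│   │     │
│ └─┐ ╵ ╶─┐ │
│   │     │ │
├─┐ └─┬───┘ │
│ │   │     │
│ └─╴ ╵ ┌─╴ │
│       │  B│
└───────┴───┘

Counting corner cells (2 non-opposite passages):
Total corners: 12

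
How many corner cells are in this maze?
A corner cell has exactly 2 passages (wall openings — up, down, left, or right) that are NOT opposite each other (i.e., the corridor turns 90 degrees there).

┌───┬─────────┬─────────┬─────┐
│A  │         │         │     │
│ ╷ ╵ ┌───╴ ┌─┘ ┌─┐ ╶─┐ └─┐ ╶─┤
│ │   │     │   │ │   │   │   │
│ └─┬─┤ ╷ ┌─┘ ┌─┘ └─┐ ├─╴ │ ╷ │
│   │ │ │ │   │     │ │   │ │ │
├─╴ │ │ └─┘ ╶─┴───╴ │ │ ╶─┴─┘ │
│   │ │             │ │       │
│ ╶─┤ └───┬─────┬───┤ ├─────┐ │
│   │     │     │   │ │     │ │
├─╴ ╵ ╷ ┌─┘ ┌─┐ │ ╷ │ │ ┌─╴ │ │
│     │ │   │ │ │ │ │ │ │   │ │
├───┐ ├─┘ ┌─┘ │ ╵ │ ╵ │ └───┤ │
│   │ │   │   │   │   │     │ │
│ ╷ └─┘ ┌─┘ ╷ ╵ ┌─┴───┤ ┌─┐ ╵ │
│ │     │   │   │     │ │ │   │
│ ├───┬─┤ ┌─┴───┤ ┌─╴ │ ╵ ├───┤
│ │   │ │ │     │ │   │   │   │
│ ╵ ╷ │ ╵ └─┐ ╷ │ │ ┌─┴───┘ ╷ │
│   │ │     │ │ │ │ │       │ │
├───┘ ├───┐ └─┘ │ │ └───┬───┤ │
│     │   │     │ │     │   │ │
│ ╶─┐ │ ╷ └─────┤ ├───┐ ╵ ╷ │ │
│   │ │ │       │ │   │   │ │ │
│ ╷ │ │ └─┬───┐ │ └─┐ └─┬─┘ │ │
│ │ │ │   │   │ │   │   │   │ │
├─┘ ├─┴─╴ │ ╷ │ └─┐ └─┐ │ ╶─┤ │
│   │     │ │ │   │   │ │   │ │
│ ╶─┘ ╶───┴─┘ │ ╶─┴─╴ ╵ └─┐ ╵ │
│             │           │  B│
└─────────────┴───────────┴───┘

Counting corner cells (2 non-opposite passages):
Total corners: 110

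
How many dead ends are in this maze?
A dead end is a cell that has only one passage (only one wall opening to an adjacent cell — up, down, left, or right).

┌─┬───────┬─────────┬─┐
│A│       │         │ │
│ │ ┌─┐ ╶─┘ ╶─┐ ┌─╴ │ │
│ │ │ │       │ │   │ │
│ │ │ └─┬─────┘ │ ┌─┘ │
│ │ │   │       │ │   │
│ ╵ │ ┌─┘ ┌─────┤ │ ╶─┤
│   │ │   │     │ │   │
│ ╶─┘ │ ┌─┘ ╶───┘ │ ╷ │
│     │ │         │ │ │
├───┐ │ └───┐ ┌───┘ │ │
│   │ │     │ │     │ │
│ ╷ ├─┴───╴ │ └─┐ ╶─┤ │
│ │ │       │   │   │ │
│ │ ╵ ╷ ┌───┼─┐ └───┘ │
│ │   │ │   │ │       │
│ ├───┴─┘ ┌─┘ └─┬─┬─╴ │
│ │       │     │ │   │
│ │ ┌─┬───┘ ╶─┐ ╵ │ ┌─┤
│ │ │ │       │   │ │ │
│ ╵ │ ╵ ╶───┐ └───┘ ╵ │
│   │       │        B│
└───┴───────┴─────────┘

Checking each cell for number of passages:

Dead ends found at positions:
  (0, 0)
  (0, 4)
  (0, 10)
  (1, 2)
  (1, 6)
  (2, 3)
  (3, 7)
  (4, 4)
  (5, 2)
  (5, 7)
  (6, 9)
  (7, 3)
  (7, 5)
  (7, 6)
  (8, 8)
  (9, 2)
  (9, 10)
  (10, 5)
Total dead ends: 18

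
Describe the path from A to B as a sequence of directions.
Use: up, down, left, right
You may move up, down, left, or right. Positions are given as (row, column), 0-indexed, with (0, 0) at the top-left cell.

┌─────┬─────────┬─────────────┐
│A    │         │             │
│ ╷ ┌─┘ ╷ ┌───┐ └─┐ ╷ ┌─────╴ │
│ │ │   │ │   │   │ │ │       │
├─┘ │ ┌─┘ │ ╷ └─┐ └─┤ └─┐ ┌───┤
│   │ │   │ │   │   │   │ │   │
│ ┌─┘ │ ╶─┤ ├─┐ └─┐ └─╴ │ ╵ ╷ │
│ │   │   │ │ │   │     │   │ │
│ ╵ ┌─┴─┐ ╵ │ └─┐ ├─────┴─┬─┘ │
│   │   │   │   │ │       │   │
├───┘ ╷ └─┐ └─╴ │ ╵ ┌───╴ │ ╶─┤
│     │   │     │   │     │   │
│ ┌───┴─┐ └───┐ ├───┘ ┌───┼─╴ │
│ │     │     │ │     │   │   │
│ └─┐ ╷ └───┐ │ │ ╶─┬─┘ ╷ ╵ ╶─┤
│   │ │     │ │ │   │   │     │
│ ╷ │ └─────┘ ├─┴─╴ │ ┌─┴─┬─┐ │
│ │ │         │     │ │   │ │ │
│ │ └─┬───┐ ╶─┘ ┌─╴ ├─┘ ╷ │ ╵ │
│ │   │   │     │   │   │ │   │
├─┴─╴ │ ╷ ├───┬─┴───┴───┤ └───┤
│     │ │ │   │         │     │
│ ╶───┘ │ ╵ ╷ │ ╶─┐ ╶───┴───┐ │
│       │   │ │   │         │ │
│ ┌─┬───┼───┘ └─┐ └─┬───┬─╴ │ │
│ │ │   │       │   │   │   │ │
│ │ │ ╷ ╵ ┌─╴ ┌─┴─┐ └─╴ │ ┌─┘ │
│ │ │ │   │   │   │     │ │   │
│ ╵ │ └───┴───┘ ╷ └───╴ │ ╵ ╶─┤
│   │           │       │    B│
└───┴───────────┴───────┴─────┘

Finding the path and converting it to directions:
Path through cells: (0,0) → (0,1) → (1,1) → (2,1) → (2,0) → (3,0) → (4,0) → (4,1) → (3,1) → (3,2) → (2,2) → (1,2) → (1,3) → (0,3) → (0,4) → (1,4) → (2,4) → (2,3) → (3,3) → (3,4) → (4,4) → (4,5) → (3,5) → (2,5) → (1,5) → (1,6) → (2,6) → (2,7) → (3,7) → (3,8) → (4,8) → (5,8) → (5,9) → (4,9) → (4,10) → (4,11) → (4,12) → (5,12) → (5,11) → (5,10) → (6,10) → (6,9) → (6,8) → (7,8) → (7,9) → (8,9) → (8,8) → (8,7) → (9,7) → (9,6) → (9,5) → (8,5) → (8,6) → (7,6) → (6,6) → (6,5) → (6,4) → (5,4) → (5,3) → (4,3) → (4,2) → (5,2) → (5,1) → (5,0) → (6,0) → (7,0) → (7,1) → (8,1) → (9,1) → (9,2) → (10,2) → (10,1) → (10,0) → (11,0) → (11,1) → (11,2) → (11,3) → (10,3) → (9,3) → (9,4) → (10,4) → (11,4) → (11,5) → (10,5) → (10,6) → (11,6) → (12,6) → (12,5) → (12,4) → (13,4) → (13,3) → (12,3) → (12,2) → (13,2) → (14,2) → (14,3) → (14,4) → (14,5) → (14,6) → (14,7) → (13,7) → (13,8) → (14,8) → (14,9) → (14,10) → (14,11) → (13,11) → (13,10) → (13,9) → (12,9) → (12,8) → (11,8) → (11,7) → (10,7) → (10,8) → (10,9) → (11,9) → (11,10) → (11,11) → (11,12) → (11,13) → (12,13) → (12,12) → (13,12) → (14,12) → (14,13) → (14,14)
Directions: right, down, down, left, down, down, right, up, right, up, up, right, up, right, down, down, left, down, right, down, right, up, up, up, right, down, right, down, right, down, down, right, up, right, right, right, down, left, left, down, left, left, down, right, down, left, left, down, left, left, up, right, up, up, left, left, up, left, up, left, down, left, left, down, down, right, down, down, right, down, left, left, down, right, right, right, up, up, right, down, down, right, up, right, down, down, left, left, down, left, up, left, down, down, right, right, right, right, right, up, right, down, right, right, right, up, left, left, up, left, up, left, up, right, right, down, right, right, right, right, down, left, down, down, right, right

Solution:

┌─────┬─────────┬─────────────┐
│A ↓  │↱ ↓      │             │
│ ╷ ┌─┘ ╷ ┌───┐ └─┐ ╷ ┌─────╴ │
│ │↓│↱ ↑│↓│↱ ↓│   │ │ │       │
├─┘ │ ┌─┘ │ ╷ └─┐ └─┤ └─┐ ┌───┤
│↓ ↲│↑│↓ ↲│↑│↳ ↓│   │   │ │   │
│ ┌─┘ │ ╶─┤ ├─┐ └─┐ └─╴ │ ╵ ╷ │
│↓│↱ ↑│↳ ↓│↑│ │↳ ↓│     │   │ │
│ ╵ ┌─┴─┐ ╵ │ └─┐ ├─────┴─┬─┘ │
│↳ ↑│↓ ↰│↳ ↑│   │↓│↱ → → ↓│   │
├───┘ ╷ └─┐ └─╴ │ ╵ ┌───╴ │ ╶─┤
│↓ ← ↲│↑ ↰│     │↳ ↑│↓ ← ↲│   │
│ ┌───┴─┐ └───┐ ├───┘ ┌───┼─╴ │
│↓│     │↑ ← ↰│ │↓ ← ↲│   │   │
│ └─┐ ╷ └───┐ │ │ ╶─┬─┘ ╷ ╵ ╶─┤
│↳ ↓│ │     │↑│ │↳ ↓│   │     │
│ ╷ │ └─────┘ ├─┴─╴ │ ┌─┴─┬─┐ │
│ │↓│      ↱ ↑│↓ ← ↲│ │   │ │ │
│ │ └─┬───┐ ╶─┘ ┌─╴ ├─┘ ╷ │ ╵ │
│ │↳ ↓│↱ ↓│↑ ← ↲│   │   │ │   │
├─┴─╴ │ ╷ ├───┬─┴───┴───┤ └───┤
│↓ ← ↲│↑│↓│↱ ↓│↱ → ↓    │     │
│ ╶───┘ │ ╵ ╷ │ ╶─┐ ╶───┴───┐ │
│↳ → → ↑│↳ ↑│↓│↑ ↰│↳ → → → ↓│ │
│ ┌─┬───┼───┘ └─┐ └─┬───┬─╴ │ │
│ │ │↓ ↰│↓ ← ↲  │↑ ↰│   │↓ ↲│ │
│ │ │ ╷ ╵ ┌─╴ ┌─┴─┐ └─╴ │ ┌─┘ │
│ │ │↓│↑ ↲│   │↱ ↓│↑ ← ↰│↓│   │
│ ╵ │ └───┴───┘ ╷ └───╴ │ ╵ ╶─┤
│   │↳ → → → → ↑│↳ → → ↑│↳ → B│
└───┴───────────┴───────┴─────┘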